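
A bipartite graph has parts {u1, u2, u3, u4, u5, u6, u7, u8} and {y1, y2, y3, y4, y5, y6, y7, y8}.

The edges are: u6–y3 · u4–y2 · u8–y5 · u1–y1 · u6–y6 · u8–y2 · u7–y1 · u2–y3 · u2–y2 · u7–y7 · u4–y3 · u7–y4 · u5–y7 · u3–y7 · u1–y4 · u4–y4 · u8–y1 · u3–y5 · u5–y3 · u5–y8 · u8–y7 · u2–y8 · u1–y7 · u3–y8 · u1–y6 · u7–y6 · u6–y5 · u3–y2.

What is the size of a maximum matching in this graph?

8

For example, pair u1→y4, u2→y2, u3→y5, u4→y3, u5→y8, u6→y6, u7→y1, u8→y7.
This saturates every left vertex, so 8 is the maximum.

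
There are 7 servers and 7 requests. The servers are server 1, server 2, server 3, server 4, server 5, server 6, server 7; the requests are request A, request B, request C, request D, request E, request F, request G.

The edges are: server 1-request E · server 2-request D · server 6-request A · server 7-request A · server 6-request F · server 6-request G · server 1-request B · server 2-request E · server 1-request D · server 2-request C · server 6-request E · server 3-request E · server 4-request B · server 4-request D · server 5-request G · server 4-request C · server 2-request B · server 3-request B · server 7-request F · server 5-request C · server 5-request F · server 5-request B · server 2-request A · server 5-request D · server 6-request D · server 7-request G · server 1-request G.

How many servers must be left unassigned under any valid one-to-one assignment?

0

A valid assignment of size 7: server 1→request D, server 2→request A, server 3→request B, server 4→request C, server 5→request G, server 6→request E, server 7→request F.
All 7 servers are matched, so no larger matching exists.
That matches 7 of the 7, leaving 0 unmatched; no matching can do better.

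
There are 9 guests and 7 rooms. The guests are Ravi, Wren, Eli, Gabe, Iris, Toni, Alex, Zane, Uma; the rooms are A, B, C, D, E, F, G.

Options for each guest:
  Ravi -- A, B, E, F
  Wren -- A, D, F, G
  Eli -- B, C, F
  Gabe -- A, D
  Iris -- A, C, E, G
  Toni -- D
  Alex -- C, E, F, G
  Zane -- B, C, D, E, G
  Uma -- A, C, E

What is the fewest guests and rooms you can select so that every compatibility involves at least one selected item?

The 7 edges Ravi–B, Wren–G, Eli–F, Gabe–A, Iris–C, Toni–D, Alex–E form a matching, so any vertex cover needs at least 7 vertices (one per matched edge).
Conversely {A, B, C, D, E, F, G} meets every edge and has exactly 7 vertices, so 7 is optimal.

7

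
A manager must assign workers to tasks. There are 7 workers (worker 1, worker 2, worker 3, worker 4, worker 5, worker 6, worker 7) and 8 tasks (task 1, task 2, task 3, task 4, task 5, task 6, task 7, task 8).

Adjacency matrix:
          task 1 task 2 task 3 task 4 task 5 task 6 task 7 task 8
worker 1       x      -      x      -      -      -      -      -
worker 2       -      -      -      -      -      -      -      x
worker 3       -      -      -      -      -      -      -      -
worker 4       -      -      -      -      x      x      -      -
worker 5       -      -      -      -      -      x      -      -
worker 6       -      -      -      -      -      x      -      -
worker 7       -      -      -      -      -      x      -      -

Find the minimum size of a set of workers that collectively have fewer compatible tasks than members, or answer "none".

1

Take S = {worker 3}. Its neighbourhood is {}, so |N(S)| = 0 < |S| = 1.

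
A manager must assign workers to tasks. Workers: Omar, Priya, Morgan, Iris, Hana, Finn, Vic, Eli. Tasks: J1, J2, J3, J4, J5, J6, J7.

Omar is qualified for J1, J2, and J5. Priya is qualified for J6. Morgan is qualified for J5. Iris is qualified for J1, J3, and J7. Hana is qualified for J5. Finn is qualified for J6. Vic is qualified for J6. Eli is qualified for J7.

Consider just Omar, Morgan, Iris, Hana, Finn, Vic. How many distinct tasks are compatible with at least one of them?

6

The union of neighbours of {Omar, Morgan, Iris, Hana, Finn, Vic} is {J1, J2, J3, J5, J6, J7}, which has 6 elements.
Since |N(S)| = 6 ≥ |S| = 6, Hall's condition holds for this subset.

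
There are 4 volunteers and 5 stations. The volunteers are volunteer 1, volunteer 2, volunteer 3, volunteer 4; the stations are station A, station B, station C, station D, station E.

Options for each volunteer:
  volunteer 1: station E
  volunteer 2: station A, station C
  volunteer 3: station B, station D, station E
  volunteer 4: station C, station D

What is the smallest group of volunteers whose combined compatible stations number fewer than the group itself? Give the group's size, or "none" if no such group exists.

A matching saturating every volunteer exists, for instance volunteer 1→station E, volunteer 2→station A, volunteer 3→station B, volunteer 4→station D.
By Hall's marriage theorem, this means |N(S)| ≥ |S| for every subset S, so no violating subset exists.

none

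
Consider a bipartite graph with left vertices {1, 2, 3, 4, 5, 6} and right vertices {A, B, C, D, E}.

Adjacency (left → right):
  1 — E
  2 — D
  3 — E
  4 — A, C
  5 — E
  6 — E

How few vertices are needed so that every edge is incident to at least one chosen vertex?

The 3 edges 1–E, 2–D, 4–C form a matching, so any vertex cover needs at least 3 vertices (one per matched edge).
Conversely {2, 4, E} meets every edge and has exactly 3 vertices, so 3 is optimal.

3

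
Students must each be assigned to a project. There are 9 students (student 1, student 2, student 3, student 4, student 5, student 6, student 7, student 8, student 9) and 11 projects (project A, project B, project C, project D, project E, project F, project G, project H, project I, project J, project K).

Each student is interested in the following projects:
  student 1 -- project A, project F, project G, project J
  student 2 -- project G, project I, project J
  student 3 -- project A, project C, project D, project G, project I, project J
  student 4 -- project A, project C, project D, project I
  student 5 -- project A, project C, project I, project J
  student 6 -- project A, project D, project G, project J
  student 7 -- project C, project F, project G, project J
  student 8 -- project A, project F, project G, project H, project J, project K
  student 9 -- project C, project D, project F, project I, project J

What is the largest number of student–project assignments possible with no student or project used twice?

8

A valid assignment of size 8: student 1→project F, student 2→project G, student 3→project D, student 4→project I, student 5→project C, student 6→project A, student 7→project J, student 8→project K.
The set {student 1, student 2, student 3, student 4, student 5, student 6, student 7, student 9} has only 7 neighbours ({project A, project C, project D, project F, project G, project I, project J}), so by Hall's theorem at most 8 of the 9 students can be matched.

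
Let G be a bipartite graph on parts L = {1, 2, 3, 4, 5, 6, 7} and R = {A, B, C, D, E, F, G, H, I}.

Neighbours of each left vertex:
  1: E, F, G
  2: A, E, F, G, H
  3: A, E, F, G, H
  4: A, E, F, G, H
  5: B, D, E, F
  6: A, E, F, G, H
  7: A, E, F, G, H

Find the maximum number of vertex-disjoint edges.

6

One maximum matching: 1-F, 2-H, 3-E, 4-A, 5-B, 6-G.
The set {1, 2, 3, 4, 6, 7} has only 5 neighbours ({A, E, F, G, H}), so by Hall's theorem at most 6 of the 7 left vertices can be matched.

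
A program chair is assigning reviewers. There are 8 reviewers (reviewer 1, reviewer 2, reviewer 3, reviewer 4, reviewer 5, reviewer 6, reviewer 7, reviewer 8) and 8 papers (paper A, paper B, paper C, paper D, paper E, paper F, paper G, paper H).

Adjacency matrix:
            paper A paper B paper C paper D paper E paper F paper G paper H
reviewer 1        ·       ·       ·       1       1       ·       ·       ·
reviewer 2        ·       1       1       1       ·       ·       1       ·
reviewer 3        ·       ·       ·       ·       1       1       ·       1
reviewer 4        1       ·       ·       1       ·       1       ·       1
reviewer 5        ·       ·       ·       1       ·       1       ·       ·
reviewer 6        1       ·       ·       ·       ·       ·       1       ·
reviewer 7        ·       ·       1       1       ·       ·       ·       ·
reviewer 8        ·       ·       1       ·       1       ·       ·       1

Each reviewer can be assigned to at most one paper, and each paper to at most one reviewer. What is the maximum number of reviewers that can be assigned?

For example, pair reviewer 1→paper D, reviewer 2→paper B, reviewer 3→paper H, reviewer 4→paper A, reviewer 5→paper F, reviewer 6→paper G, reviewer 7→paper C, reviewer 8→paper E.
All 8 reviewers are matched, so no larger matching exists.

8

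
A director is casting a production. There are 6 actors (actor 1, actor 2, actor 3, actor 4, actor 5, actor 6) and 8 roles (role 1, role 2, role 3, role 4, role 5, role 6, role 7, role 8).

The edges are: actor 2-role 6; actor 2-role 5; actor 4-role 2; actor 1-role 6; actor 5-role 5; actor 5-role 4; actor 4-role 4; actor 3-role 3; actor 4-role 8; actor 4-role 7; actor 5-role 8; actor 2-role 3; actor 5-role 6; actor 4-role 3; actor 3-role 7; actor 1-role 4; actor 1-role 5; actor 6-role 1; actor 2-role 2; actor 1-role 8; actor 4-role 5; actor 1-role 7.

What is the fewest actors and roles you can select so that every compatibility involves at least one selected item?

6

{actor 1, actor 2, actor 3, actor 4, actor 5, actor 6} is a vertex cover of size 6: every edge has an endpoint in this set.
No smaller cover exists because actor 1–role 7, actor 2–role 2, actor 3–role 3, actor 4–role 5, actor 5–role 8, actor 6–role 1 is a matching of size 6, and a cover must include an endpoint of each of these disjoint edges (König's theorem).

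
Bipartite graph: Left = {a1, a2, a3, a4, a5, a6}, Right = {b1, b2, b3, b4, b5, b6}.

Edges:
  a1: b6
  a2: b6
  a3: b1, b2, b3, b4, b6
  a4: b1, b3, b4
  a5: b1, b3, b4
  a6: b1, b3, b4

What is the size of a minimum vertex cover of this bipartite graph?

{a3, a4, a5, a6, b6} is a vertex cover of size 5: every edge has an endpoint in this set.
No smaller cover exists because a1–b6, a3–b2, a4–b1, a5–b4, a6–b3 is a matching of size 5, and a cover must include an endpoint of each of these disjoint edges (König's theorem).

5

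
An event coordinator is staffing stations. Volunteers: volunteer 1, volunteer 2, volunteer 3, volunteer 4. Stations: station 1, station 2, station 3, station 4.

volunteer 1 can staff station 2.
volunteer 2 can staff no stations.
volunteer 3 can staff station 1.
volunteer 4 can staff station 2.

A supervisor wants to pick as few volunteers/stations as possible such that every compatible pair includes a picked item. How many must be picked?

2

The 2 edges volunteer 1–station 2, volunteer 3–station 1 form a matching, so any vertex cover needs at least 2 vertices (one per matched edge).
Conversely {volunteer 3, station 2} meets every edge and has exactly 2 vertices, so 2 is optimal.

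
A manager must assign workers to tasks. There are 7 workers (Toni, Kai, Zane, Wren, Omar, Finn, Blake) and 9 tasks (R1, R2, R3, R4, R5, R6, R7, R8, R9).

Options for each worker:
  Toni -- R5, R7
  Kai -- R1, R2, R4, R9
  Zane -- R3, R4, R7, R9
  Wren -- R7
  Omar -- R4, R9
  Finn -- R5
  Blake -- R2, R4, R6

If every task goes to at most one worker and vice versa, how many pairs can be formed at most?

6

One maximum matching: Toni→R5, Kai→R2, Zane→R3, Wren→R7, Omar→R9, Blake→R4.
The set {Toni, Wren, Finn} has only 2 neighbours ({R5, R7}), so by Hall's theorem at most 6 of the 7 workers can be matched.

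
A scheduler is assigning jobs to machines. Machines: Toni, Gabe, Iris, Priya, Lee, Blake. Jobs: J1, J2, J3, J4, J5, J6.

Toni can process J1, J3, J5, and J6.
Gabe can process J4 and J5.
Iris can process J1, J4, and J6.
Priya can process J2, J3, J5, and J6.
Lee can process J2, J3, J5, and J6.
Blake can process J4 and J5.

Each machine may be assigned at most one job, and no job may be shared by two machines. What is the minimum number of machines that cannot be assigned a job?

0

One maximum matching: Toni→J1, Gabe→J4, Iris→J6, Priya→J3, Lee→J2, Blake→J5.
All 6 machines are matched, so no larger matching exists.
That matches 6 of the 6, leaving 0 unmatched; no matching can do better.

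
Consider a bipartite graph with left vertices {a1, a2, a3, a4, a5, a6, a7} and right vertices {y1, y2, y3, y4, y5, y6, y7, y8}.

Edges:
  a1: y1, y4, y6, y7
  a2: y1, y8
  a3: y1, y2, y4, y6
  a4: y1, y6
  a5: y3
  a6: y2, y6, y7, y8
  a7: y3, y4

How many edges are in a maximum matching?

7

One maximum matching: a1→y1, a2→y8, a3→y2, a4→y6, a5→y3, a6→y7, a7→y4.
All 7 left vertices are matched, so no larger matching exists.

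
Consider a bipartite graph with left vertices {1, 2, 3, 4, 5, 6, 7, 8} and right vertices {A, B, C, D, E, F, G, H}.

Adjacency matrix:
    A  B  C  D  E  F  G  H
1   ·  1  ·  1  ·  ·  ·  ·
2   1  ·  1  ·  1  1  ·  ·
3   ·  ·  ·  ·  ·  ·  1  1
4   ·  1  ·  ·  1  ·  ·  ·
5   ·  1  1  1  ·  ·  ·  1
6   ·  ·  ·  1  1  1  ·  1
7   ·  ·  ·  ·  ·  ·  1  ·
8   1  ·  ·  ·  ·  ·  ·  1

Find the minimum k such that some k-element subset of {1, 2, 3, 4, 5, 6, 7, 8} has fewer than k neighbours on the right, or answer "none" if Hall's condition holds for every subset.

none

A matching saturating every left vertex exists, for instance 1→D, 2→F, 3→H, 4→B, 5→C, 6→E, 7→G, 8→A.
By Hall's marriage theorem, this means |N(S)| ≥ |S| for every subset S, so no violating subset exists.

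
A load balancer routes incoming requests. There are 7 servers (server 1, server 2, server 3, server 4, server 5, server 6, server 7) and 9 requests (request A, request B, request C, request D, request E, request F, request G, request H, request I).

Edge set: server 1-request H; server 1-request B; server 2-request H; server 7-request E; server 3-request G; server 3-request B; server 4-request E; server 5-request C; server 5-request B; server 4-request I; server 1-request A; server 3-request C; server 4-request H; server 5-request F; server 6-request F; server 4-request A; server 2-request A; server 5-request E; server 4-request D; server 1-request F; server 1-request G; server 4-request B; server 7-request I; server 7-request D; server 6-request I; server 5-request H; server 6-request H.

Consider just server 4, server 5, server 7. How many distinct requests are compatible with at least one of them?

8

The union of neighbours of {server 4, server 5, server 7} is {request A, request B, request C, request D, request E, request F, request H, request I}, which has 8 elements.
Since |N(S)| = 8 ≥ |S| = 3, Hall's condition holds for this subset.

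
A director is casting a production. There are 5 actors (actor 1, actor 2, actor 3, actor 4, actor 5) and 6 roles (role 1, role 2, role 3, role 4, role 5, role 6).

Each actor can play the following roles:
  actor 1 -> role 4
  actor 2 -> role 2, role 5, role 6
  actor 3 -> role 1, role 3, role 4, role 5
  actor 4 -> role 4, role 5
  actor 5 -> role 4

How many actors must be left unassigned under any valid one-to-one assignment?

For example, pair actor 1-role 4, actor 2-role 2, actor 3-role 3, actor 4-role 5.
The set {actor 1, actor 5} has only 1 neighbour ({role 4}), so by Hall's theorem at most 4 of the 5 actors can be matched.
That matches 4 of the 5, leaving 1 unmatched; no matching can do better.

1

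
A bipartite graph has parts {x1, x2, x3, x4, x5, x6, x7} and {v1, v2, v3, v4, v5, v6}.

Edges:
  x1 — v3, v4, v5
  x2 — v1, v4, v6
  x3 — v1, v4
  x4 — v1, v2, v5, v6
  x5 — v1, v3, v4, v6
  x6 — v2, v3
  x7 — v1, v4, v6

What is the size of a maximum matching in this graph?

6

One maximum matching: x1→v5, x2→v6, x3→v4, x4→v1, x5→v3, x6→v2.
The set {x1, x2, x3, x4, x5, x6, x7} has only 6 neighbours ({v1, v2, v3, v4, v5, v6}), so by Hall's theorem at most 6 of the 7 left vertices can be matched.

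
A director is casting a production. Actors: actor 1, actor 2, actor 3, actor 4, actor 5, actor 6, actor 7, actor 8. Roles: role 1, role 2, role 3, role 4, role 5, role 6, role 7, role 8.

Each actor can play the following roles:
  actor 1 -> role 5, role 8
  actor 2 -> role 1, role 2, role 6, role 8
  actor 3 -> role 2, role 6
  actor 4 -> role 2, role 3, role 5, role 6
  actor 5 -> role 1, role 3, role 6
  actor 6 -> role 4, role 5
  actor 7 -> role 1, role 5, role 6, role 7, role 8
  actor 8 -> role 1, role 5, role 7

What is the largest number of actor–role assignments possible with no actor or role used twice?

For example, pair actor 1–role 8, actor 2–role 2, actor 3–role 6, actor 4–role 3, actor 5–role 1, actor 6–role 4, actor 7–role 7, actor 8–role 5.
This saturates every actor, so 8 is the maximum.

8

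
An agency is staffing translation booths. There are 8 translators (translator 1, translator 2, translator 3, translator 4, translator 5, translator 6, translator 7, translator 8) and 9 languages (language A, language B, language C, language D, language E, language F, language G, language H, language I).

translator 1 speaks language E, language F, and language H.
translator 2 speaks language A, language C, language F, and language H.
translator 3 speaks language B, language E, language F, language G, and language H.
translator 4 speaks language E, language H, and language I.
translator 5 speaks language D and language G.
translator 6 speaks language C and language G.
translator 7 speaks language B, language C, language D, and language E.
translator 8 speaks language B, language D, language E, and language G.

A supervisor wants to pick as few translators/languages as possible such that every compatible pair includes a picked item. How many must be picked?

The 8 edges translator 1–language H, translator 2–language A, translator 3–language F, translator 4–language I, translator 5–language G, translator 6–language C, translator 7–language D, translator 8–language B form a matching, so any vertex cover needs at least 8 vertices (one per matched edge).
Conversely {translator 1, translator 2, translator 3, translator 4, translator 5, translator 6, translator 7, translator 8} meets every edge and has exactly 8 vertices, so 8 is optimal.

8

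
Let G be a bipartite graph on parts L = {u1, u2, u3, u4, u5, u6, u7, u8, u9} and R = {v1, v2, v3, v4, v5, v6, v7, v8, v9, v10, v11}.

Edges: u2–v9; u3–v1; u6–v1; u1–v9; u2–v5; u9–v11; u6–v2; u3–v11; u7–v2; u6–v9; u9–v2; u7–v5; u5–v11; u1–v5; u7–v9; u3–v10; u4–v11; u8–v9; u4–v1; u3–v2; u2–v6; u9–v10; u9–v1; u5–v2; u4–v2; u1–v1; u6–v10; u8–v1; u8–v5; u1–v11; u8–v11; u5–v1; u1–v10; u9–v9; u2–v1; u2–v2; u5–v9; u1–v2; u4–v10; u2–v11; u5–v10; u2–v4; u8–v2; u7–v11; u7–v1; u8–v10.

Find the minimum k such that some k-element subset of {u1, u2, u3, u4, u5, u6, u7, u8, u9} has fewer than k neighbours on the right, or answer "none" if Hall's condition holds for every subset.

Take S = {u1, u3, u4, u5, u6, u7, u8}. Its neighbourhood is {v1, v2, v5, v9, v10, v11}, so |N(S)| = 6 < |S| = 7.
Every subset of size less than 7 has at least as many neighbours as members, so 7 is the minimum.

7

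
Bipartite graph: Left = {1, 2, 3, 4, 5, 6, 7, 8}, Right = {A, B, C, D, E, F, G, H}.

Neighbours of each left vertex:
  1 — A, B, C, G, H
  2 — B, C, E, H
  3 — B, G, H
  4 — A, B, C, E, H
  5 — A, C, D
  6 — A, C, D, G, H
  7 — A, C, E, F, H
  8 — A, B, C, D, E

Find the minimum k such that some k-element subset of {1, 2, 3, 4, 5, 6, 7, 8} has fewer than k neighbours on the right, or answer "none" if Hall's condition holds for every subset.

none

A matching saturating every left vertex exists, for instance 1→G, 2→E, 3→B, 4→C, 5→D, 6→H, 7→F, 8→A.
By Hall's marriage theorem, this means |N(S)| ≥ |S| for every subset S, so no violating subset exists.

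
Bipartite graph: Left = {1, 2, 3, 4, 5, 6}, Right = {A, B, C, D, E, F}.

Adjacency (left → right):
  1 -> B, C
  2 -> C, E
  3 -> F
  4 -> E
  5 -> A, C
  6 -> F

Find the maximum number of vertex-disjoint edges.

For example, pair 1→B, 2→C, 3→F, 4→E, 5→A.
The set {3, 6} has only 1 neighbour ({F}), so by Hall's theorem at most 5 of the 6 left vertices can be matched.

5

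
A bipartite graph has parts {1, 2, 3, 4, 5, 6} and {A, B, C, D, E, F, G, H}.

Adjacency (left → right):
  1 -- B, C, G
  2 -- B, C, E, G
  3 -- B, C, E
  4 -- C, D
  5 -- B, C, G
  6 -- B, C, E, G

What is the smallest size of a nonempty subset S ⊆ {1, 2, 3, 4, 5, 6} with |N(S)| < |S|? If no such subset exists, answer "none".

Take S = {1, 2, 3, 5, 6}. Its neighbourhood is {B, C, E, G}, so |N(S)| = 4 < |S| = 5.
Every subset of size less than 5 has at least as many neighbours as members, so 5 is the minimum.

5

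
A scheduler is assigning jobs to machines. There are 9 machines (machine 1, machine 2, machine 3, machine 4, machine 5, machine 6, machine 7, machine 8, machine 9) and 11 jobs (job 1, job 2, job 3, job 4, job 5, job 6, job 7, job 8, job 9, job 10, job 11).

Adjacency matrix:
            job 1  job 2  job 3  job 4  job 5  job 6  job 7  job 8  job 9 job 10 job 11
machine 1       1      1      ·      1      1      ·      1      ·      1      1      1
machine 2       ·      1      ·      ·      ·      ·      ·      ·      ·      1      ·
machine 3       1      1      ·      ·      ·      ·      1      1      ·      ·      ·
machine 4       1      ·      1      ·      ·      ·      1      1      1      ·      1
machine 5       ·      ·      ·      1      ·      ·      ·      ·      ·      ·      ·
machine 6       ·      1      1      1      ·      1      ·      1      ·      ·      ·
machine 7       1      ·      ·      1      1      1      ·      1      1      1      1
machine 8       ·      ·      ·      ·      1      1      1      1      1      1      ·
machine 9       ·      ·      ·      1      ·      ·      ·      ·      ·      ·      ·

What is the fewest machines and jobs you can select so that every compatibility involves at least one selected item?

{machine 1, machine 2, machine 3, machine 4, machine 6, machine 7, machine 8, job 4} is a vertex cover of size 8: every edge has an endpoint in this set.
No smaller cover exists because machine 1–job 7, machine 2–job 10, machine 3–job 2, machine 4–job 1, machine 5–job 4, machine 6–job 8, machine 7–job 5, machine 8–job 9 is a matching of size 8, and a cover must include an endpoint of each of these disjoint edges (König's theorem).

8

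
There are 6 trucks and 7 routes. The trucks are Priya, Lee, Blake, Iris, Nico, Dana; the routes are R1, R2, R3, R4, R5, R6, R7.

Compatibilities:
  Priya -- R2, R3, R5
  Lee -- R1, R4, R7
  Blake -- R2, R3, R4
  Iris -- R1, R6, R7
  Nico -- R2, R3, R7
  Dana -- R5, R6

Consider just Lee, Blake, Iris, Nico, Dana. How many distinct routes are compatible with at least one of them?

7

The union of neighbours of {Lee, Blake, Iris, Nico, Dana} is {R1, R2, R3, R4, R5, R6, R7}, which has 7 elements.
Since |N(S)| = 7 ≥ |S| = 5, Hall's condition holds for this subset.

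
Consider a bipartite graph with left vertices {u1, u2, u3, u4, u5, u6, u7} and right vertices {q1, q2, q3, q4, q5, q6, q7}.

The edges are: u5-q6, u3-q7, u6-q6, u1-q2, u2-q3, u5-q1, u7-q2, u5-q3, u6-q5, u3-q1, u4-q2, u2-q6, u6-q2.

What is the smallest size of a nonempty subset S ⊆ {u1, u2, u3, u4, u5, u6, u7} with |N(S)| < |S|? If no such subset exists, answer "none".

2

Take S = {u1, u4}. Its neighbourhood is {q2}, so |N(S)| = 1 < |S| = 2.
No single vertex violates Hall's condition since each has at least one neighbour, so 2 is the minimum.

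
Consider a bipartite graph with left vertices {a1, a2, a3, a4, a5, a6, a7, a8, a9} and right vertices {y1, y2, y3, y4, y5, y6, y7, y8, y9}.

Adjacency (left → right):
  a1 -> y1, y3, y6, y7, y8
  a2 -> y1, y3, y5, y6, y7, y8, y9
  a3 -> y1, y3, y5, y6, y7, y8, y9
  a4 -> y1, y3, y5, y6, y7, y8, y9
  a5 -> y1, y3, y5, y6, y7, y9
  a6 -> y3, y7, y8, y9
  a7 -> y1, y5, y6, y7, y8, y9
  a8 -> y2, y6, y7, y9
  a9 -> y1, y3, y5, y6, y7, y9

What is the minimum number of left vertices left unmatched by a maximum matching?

1

A valid assignment of size 8: a1→y1, a2→y9, a3→y3, a4→y5, a5→y6, a6→y8, a7→y7, a8→y2.
The set {a1, a2, a3, a4, a5, a6, a7, a9} has only 7 neighbours ({y1, y3, y5, y6, y7, y8, y9}), so by Hall's theorem at most 8 of the 9 left vertices can be matched.
That matches 8 of the 9, leaving 1 unmatched; no matching can do better.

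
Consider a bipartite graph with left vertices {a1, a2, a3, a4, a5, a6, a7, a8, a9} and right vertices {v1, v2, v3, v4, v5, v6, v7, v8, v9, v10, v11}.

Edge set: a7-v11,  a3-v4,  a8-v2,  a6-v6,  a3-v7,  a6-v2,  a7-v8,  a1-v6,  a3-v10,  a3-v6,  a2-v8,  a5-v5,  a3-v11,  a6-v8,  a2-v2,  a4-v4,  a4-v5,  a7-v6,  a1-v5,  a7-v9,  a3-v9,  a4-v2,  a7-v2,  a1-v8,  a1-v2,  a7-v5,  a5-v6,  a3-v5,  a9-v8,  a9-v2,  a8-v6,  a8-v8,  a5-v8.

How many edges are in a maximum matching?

7

A valid assignment of size 7: a1–v6, a2–v8, a3–v10, a4–v4, a5–v5, a6–v2, a7–v11.
The set {a1, a2, a5, a6, a8, a9} has only 4 neighbours ({v2, v5, v6, v8}), so by Hall's theorem at most 7 of the 9 left vertices can be matched.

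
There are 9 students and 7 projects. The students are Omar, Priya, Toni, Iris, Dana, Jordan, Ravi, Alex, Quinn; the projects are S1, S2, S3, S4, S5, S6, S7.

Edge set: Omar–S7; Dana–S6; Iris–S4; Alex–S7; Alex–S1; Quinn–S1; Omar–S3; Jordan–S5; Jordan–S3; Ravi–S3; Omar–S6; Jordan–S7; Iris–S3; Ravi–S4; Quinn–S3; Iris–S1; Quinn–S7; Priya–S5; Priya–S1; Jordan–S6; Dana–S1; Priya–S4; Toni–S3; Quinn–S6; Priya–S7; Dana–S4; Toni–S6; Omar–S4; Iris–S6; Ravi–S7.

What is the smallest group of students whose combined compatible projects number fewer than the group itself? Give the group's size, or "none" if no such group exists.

Take S = {Omar, Toni, Iris, Dana, Ravi, Alex}. Its neighbourhood is {S1, S3, S4, S6, S7}, so |N(S)| = 5 < |S| = 6.
Every subset of size less than 6 has at least as many neighbours as members, so 6 is the minimum.

6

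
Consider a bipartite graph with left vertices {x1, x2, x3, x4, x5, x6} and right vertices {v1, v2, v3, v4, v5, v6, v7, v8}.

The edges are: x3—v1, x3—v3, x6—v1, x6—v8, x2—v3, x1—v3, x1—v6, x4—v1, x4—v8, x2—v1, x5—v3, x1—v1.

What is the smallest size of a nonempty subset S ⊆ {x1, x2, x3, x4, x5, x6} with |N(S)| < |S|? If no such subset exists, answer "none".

3

Take S = {x2, x3, x5}. Its neighbourhood is {v1, v3}, so |N(S)| = 2 < |S| = 3.
Every subset of size less than 3 has at least as many neighbours as members, so 3 is the minimum.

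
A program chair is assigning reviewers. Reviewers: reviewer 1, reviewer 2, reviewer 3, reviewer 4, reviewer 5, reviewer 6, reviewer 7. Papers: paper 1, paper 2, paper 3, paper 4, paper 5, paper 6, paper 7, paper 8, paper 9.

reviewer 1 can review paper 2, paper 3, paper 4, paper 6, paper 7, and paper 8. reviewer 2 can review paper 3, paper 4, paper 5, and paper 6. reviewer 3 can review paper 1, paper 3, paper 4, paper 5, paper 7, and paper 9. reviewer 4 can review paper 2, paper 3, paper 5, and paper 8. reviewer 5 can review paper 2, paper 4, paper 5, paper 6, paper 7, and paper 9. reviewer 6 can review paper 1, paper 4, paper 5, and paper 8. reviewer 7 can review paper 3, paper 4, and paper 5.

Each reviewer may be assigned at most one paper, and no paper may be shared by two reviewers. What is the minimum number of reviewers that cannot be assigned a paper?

For example, pair reviewer 1-paper 2, reviewer 2-paper 3, reviewer 3-paper 5, reviewer 4-paper 8, reviewer 5-paper 6, reviewer 6-paper 1, reviewer 7-paper 4.
This saturates every reviewer, so 7 is the maximum.
That matches 7 of the 7, leaving 0 unmatched; no matching can do better.

0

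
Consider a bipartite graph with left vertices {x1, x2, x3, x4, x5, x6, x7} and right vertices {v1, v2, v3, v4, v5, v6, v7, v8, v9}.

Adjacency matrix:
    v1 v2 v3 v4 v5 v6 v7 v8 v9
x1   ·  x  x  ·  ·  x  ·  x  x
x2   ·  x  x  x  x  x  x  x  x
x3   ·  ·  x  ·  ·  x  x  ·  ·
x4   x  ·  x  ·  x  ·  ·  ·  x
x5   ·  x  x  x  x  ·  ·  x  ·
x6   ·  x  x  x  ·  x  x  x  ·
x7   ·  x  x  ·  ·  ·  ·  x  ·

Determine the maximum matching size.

A valid assignment of size 7: x1→v9, x2→v8, x3→v7, x4→v1, x5→v3, x6→v6, x7→v2.
This saturates every left vertex, so 7 is the maximum.

7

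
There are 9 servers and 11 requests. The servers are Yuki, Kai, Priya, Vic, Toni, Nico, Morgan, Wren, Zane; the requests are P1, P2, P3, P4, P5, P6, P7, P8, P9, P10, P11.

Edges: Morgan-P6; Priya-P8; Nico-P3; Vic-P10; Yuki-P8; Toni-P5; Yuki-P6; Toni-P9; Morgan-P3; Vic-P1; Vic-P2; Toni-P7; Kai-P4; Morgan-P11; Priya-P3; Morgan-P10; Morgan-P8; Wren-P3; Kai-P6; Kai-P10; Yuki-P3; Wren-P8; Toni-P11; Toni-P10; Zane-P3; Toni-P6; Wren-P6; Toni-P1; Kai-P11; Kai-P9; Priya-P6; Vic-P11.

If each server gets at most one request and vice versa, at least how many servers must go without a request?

For example, pair Yuki→P6, Kai→P10, Priya→P8, Vic→P1, Toni→P7, Nico→P3, Morgan→P11.
The set {Yuki, Priya, Nico, Wren, Zane} has only 3 neighbours ({P3, P6, P8}), so by Hall's theorem at most 7 of the 9 servers can be matched.
That matches 7 of the 9, leaving 2 unmatched; no matching can do better.

2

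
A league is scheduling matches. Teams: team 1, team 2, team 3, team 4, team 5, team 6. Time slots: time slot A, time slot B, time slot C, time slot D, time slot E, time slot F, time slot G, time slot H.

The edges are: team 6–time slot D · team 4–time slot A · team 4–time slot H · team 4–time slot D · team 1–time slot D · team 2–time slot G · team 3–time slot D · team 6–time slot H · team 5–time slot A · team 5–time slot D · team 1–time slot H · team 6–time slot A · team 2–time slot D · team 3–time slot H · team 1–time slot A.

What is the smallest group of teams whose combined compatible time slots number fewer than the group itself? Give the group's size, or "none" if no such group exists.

Take S = {team 1, team 3, team 4, team 5}. Its neighbourhood is {time slot A, time slot D, time slot H}, so |N(S)| = 3 < |S| = 4.
Every subset of size less than 4 has at least as many neighbours as members, so 4 is the minimum.

4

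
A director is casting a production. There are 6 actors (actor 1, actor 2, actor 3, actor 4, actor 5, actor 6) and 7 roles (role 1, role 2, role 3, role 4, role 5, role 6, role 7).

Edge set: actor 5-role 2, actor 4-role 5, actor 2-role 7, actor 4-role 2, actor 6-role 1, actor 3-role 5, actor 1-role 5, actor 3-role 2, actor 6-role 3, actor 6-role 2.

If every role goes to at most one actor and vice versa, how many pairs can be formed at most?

One maximum matching: actor 1–role 5, actor 2–role 7, actor 3–role 2, actor 6–role 3.
The set {actor 1, actor 3, actor 4, actor 5} has only 2 neighbours ({role 2, role 5}), so by Hall's theorem at most 4 of the 6 actors can be matched.

4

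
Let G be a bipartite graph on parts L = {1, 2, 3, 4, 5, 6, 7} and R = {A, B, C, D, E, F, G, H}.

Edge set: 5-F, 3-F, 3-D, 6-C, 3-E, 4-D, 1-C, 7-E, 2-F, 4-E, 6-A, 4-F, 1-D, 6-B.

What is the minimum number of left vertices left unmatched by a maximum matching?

For example, pair 1–C, 2–F, 3–D, 4–E, 6–B.
The set {2, 3, 4, 5, 7} has only 3 neighbours ({D, E, F}), so by Hall's theorem at most 5 of the 7 left vertices can be matched.
That matches 5 of the 7, leaving 2 unmatched; no matching can do better.

2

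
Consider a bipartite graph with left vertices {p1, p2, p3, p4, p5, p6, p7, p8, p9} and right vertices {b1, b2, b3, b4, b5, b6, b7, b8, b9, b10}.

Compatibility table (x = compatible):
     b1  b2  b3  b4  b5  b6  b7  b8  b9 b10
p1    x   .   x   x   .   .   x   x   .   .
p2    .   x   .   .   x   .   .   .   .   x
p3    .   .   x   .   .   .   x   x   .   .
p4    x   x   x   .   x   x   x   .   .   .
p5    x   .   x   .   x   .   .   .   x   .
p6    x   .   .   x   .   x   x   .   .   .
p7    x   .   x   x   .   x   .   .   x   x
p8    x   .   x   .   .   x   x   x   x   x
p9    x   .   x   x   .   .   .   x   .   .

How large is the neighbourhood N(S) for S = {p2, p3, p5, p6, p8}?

The union of neighbours of {p2, p3, p5, p6, p8} is {b1, b2, b3, b4, b5, b6, b7, b8, b9, b10}, which has 10 elements.
Since |N(S)| = 10 ≥ |S| = 5, Hall's condition holds for this subset.

10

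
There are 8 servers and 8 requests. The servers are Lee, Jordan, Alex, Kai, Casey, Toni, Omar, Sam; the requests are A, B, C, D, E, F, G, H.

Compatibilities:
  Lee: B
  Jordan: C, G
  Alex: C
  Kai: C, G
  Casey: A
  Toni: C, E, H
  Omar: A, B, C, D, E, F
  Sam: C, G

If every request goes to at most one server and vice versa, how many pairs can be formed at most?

One maximum matching: Lee-B, Jordan-G, Alex-C, Casey-A, Toni-H, Omar-E.
The set {Jordan, Alex, Kai, Sam} has only 2 neighbours ({C, G}), so by Hall's theorem at most 6 of the 8 servers can be matched.

6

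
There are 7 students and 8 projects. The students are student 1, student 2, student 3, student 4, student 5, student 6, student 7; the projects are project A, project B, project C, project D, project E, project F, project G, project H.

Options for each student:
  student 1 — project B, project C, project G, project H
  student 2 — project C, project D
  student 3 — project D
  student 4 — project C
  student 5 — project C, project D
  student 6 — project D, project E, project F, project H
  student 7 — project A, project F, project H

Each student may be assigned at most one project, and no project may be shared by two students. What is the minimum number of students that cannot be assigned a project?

One maximum matching: student 1-project G, student 2-project C, student 3-project D, student 6-project E, student 7-project A.
The set {student 2, student 3, student 4, student 5} has only 2 neighbours ({project C, project D}), so by Hall's theorem at most 5 of the 7 students can be matched.
That matches 5 of the 7, leaving 2 unmatched; no matching can do better.

2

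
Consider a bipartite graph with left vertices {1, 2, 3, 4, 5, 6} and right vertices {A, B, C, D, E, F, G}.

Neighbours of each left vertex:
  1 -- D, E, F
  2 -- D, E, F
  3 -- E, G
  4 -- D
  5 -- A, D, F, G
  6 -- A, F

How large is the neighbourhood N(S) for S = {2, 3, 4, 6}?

The union of neighbours of {2, 3, 4, 6} is {A, D, E, F, G}, which has 5 elements.
Since |N(S)| = 5 ≥ |S| = 4, Hall's condition holds for this subset.

5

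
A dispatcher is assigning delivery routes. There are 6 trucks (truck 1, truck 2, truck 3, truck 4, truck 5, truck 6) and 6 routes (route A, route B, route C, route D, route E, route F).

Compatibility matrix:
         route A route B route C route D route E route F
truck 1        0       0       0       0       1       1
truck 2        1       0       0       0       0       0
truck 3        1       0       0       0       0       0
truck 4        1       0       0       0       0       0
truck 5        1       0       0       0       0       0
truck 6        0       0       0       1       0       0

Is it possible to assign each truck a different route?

No

The set {truck 2, truck 3, truck 4, truck 5} has only 1 neighbour ({route A}), so by Hall's theorem at most 3 of the 6 trucks can be matched.
Hence no matching covers every truck.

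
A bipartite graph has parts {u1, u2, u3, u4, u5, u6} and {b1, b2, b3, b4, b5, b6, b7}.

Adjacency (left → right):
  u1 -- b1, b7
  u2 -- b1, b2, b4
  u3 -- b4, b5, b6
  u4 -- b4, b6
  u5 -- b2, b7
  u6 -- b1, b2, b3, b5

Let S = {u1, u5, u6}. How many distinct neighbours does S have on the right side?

5

The union of neighbours of {u1, u5, u6} is {b1, b2, b3, b5, b7}, which has 5 elements.
Since |N(S)| = 5 ≥ |S| = 3, Hall's condition holds for this subset.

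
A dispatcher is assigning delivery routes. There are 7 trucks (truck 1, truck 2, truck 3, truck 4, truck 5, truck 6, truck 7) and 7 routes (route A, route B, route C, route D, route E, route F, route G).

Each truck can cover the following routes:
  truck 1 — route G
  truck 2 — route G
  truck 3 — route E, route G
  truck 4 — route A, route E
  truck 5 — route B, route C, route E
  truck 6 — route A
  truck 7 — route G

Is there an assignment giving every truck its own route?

No

The set {truck 1, truck 2, truck 3, truck 4, truck 6, truck 7} has only 3 neighbours ({route A, route E, route G}), so by Hall's theorem at most 4 of the 7 trucks can be matched.
Hence no matching covers every truck.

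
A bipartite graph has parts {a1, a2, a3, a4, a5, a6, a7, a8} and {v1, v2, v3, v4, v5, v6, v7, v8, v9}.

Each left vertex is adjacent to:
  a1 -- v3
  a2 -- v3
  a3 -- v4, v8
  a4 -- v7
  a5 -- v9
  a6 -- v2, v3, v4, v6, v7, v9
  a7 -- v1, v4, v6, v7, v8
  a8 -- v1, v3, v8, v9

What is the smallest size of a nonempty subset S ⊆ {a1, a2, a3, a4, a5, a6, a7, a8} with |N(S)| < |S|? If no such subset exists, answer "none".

2

Take S = {a1, a2}. Its neighbourhood is {v3}, so |N(S)| = 1 < |S| = 2.
No single vertex violates Hall's condition since each has at least one neighbour, so 2 is the minimum.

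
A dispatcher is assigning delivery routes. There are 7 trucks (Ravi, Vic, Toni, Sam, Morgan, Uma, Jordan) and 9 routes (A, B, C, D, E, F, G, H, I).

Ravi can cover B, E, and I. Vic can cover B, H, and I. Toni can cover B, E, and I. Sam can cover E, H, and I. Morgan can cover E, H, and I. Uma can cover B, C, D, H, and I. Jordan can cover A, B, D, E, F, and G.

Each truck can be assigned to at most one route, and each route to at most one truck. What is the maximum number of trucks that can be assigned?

6

For example, pair Ravi–B, Vic–H, Toni–I, Sam–E, Uma–D, Jordan–G.
The set {Ravi, Vic, Toni, Sam, Morgan} has only 4 neighbours ({B, E, H, I}), so by Hall's theorem at most 6 of the 7 trucks can be matched.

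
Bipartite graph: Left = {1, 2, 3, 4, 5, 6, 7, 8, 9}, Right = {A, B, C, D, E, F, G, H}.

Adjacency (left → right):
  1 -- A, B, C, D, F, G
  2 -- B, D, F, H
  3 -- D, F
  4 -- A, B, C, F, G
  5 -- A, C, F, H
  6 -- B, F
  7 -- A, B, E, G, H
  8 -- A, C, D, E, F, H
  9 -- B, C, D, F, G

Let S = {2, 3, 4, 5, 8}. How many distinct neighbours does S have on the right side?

8

The union of neighbours of {2, 3, 4, 5, 8} is {A, B, C, D, E, F, G, H}, which has 8 elements.
Since |N(S)| = 8 ≥ |S| = 5, Hall's condition holds for this subset.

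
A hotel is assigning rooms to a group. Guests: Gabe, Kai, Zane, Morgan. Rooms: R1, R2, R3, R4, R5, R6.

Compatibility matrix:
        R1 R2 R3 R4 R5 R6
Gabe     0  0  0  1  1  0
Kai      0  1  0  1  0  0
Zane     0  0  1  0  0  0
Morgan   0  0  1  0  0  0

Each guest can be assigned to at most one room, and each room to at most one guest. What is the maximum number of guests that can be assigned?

A valid assignment of size 3: Gabe–R5, Kai–R4, Zane–R3.
The set {Zane, Morgan} has only 1 neighbour ({R3}), so by Hall's theorem at most 3 of the 4 guests can be matched.

3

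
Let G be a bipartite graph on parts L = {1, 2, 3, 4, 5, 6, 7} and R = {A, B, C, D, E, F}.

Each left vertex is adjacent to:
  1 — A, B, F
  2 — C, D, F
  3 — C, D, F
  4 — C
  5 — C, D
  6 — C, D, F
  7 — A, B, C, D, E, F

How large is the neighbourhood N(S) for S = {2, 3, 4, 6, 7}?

6

The union of neighbours of {2, 3, 4, 6, 7} is {A, B, C, D, E, F}, which has 6 elements.
Since |N(S)| = 6 ≥ |S| = 5, Hall's condition holds for this subset.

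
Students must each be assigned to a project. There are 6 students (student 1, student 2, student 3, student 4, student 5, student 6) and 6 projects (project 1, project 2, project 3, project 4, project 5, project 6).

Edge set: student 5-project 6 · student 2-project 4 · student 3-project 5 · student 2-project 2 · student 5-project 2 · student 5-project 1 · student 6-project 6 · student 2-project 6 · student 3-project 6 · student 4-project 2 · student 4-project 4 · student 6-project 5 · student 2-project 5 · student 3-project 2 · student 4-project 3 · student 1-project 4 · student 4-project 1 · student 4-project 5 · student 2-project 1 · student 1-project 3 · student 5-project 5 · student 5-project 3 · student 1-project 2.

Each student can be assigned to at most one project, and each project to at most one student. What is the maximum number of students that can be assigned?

A valid assignment of size 6: student 1–project 4, student 2–project 1, student 3–project 2, student 4–project 3, student 5–project 6, student 6–project 5.
All 6 students are matched, so no larger matching exists.

6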